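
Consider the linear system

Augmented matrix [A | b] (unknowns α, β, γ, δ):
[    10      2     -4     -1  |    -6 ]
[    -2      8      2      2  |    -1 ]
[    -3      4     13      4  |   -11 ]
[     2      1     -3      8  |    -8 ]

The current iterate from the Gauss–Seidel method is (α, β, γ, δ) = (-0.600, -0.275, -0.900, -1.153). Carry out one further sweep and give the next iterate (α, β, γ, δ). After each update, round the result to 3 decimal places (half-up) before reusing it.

(-1.020, 0.133, -0.768, -1.050)

One sweep:
  α = (-6 - (2)·-0.275 - (-4)·-0.900 - (-1)·-1.153) / (10) = -1.020
  β = (-1 - (-2)·-1.020 - (2)·-0.900 - (2)·-1.153) / (8) = 0.133
  γ = (-11 - (-3)·-1.020 - (4)·0.133 - (4)·-1.153) / (13) = -0.768
  δ = (-8 - (2)·-1.020 - (1)·0.133 - (-3)·-0.768) / (8) = -1.050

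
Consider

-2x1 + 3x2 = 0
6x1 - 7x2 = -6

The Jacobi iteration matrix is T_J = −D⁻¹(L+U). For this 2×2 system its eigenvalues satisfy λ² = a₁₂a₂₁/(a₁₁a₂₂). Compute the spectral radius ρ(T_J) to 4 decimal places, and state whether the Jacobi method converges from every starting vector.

a₁₂a₂₁/(a₁₁a₂₂) = (3)·(6) / ((-2)·(-7)) = 1.285714
ρ = √|1.285714| = √1.285714 = 1.1339
ρ > 1, so Jacobi diverges

1.1339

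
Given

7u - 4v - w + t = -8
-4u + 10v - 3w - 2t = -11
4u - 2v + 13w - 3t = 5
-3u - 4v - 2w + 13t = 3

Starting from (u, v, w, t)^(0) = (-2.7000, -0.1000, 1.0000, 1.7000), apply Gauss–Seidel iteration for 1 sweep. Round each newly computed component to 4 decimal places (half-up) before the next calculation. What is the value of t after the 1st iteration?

Iteration 1:
  u = (-8 - (-4)·-0.1000 - (-1)·1.0000 - (1)·1.7000) / (7) = -1.3000
  v = (-11 - (-4)·-1.3000 - (-3)·1.0000 - (-2)·1.7000) / (10) = -0.9800
  w = (5 - (4)·-1.3000 - (-2)·-0.9800 - (-3)·1.7000) / (13) = 1.0262
  t = (3 - (-3)·-1.3000 - (-4)·-0.9800 - (-2)·1.0262) / (13) = -0.2129

-0.2129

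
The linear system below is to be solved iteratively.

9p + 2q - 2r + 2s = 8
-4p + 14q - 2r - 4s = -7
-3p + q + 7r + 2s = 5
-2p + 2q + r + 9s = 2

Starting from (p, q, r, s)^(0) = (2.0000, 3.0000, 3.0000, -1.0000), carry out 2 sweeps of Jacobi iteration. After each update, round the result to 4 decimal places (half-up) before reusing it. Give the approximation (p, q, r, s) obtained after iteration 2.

(1.2328, -0.0737, 1.2551, 0.2628)

Iteration 1:
  p = (8 - (2)·3.0000 - (-2)·3.0000 - (2)·-1.0000) / (9) = 1.1111
  q = (-7 - (-4)·2.0000 - (-2)·3.0000 - (-4)·-1.0000) / (14) = 0.2143
  r = (5 - (-3)·2.0000 - (1)·3.0000 - (2)·-1.0000) / (7) = 1.4286
  s = (2 - (-2)·2.0000 - (2)·3.0000 - (1)·3.0000) / (9) = -0.3333
Iteration 2:
  p = (8 - (2)·0.2143 - (-2)·1.4286 - (2)·-0.3333) / (9) = 1.2328
  q = (-7 - (-4)·1.1111 - (-2)·1.4286 - (-4)·-0.3333) / (14) = -0.0737
  r = (5 - (-3)·1.1111 - (1)·0.2143 - (2)·-0.3333) / (7) = 1.2551
  s = (2 - (-2)·1.1111 - (2)·0.2143 - (1)·1.4286) / (9) = 0.2628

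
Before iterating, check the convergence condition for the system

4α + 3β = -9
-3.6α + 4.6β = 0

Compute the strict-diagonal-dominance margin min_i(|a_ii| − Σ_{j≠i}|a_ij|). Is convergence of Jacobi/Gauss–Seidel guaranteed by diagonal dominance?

1

row 1: |4| − (3) = 1
row 2: |4.6| − (3.6) = 1
minimum over rows = 1 → strictly diagonally dominant (convergence guaranteed)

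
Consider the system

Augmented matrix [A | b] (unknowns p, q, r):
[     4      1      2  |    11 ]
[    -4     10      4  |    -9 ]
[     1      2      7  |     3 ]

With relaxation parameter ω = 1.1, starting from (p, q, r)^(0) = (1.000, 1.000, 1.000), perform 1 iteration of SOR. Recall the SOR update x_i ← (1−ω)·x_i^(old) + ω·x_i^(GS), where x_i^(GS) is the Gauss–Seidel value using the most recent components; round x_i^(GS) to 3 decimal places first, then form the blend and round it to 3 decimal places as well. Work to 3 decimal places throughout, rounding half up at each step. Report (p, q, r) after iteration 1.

Iteration 1:
  p: GS value = (11 - (1)·1.000 - (2)·1.000) / (4) = 2.000;  p ← (1−ω)·1.000 + ω·2.000 = 2.100
  q: GS value = (-9 - (-4)·2.100 - (4)·1.000) / (10) = -0.460;  q ← (1−ω)·1.000 + ω·-0.460 = -0.606
  r: GS value = (3 - (1)·2.100 - (2)·-0.606) / (7) = 0.302;  r ← (1−ω)·1.000 + ω·0.302 = 0.232

(2.100, -0.606, 0.232)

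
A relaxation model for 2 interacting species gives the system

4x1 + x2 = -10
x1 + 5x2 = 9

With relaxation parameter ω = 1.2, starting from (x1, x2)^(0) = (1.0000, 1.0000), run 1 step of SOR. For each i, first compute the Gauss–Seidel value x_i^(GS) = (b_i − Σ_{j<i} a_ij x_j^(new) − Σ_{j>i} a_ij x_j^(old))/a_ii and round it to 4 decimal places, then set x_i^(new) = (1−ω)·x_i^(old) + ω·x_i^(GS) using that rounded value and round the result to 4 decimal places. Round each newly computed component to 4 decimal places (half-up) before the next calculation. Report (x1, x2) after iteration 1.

(-3.5000, 2.8000)

Iteration 1:
  x1: GS value = (-10 - (1)·1.0000) / (4) = -2.7500;  x1 ← (1−ω)·1.0000 + ω·-2.7500 = -3.5000
  x2: GS value = (9 - (1)·-3.5000) / (5) = 2.5000;  x2 ← (1−ω)·1.0000 + ω·2.5000 = 2.8000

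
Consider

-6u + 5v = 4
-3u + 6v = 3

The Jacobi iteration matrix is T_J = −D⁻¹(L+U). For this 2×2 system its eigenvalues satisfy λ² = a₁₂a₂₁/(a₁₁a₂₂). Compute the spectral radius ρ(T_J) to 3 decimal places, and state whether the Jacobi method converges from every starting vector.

0.645

a₁₂a₂₁/(a₁₁a₂₂) = (5)·(-3) / ((-6)·(6)) = 0.416667
ρ = √|0.416667| = √0.416667 = 0.645
ρ < 1, so Jacobi converges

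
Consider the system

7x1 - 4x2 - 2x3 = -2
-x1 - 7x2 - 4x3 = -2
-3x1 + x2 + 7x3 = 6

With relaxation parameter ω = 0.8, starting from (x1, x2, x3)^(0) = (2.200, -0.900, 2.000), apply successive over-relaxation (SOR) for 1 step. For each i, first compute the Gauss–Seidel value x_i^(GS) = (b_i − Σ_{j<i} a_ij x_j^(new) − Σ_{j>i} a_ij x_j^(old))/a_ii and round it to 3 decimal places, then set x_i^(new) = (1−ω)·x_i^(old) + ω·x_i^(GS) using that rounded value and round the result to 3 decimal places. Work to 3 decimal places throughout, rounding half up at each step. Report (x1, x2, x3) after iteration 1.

Iteration 1:
  x1: GS value = (-2 - (-4)·-0.900 - (-2)·2.000) / (7) = -0.229;  x1 ← (1−ω)·2.200 + ω·-0.229 = 0.257
  x2: GS value = (-2 - (-1)·0.257 - (-4)·2.000) / (-7) = -0.894;  x2 ← (1−ω)·-0.900 + ω·-0.894 = -0.895
  x3: GS value = (6 - (-3)·0.257 - (1)·-0.895) / (7) = 1.095;  x3 ← (1−ω)·2.000 + ω·1.095 = 1.276

(0.257, -0.895, 1.276)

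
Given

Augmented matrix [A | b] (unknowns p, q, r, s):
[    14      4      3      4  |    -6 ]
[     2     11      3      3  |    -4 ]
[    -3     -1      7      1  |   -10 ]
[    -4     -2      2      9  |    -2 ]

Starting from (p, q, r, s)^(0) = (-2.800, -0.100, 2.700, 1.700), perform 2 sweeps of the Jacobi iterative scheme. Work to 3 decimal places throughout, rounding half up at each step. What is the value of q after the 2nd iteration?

1.259

Iteration 1:
  p = (-6 - (4)·-0.100 - (3)·2.700 - (4)·1.700) / (14) = -1.464
  q = (-4 - (2)·-2.800 - (3)·2.700 - (3)·1.700) / (11) = -1.055
  r = (-10 - (-3)·-2.800 - (-1)·-0.100 - (1)·1.700) / (7) = -2.886
  s = (-2 - (-4)·-2.800 - (-2)·-0.100 - (2)·2.700) / (9) = -2.089
Iteration 2:
  p = (-6 - (4)·-1.055 - (3)·-2.886 - (4)·-2.089) / (14) = 1.088
  q = (-4 - (2)·-1.464 - (3)·-2.886 - (3)·-2.089) / (11) = 1.259
  r = (-10 - (-3)·-1.464 - (-1)·-1.055 - (1)·-2.089) / (7) = -1.908
  s = (-2 - (-4)·-1.464 - (-2)·-1.055 - (2)·-2.886) / (9) = -0.466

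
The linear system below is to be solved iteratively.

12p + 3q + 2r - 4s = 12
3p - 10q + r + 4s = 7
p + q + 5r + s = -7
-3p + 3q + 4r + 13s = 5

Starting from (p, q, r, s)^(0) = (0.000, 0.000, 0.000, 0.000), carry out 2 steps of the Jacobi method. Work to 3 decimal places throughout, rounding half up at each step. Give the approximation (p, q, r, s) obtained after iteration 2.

(1.537, -0.386, -1.537, 1.208)

Iteration 1:
  p = (12 - (3)·0.000 - (2)·0.000 - (-4)·0.000) / (12) = 1.000
  q = (7 - (3)·0.000 - (1)·0.000 - (4)·0.000) / (-10) = -0.700
  r = (-7 - (1)·0.000 - (1)·0.000 - (1)·0.000) / (5) = -1.400
  s = (5 - (-3)·0.000 - (3)·0.000 - (4)·0.000) / (13) = 0.385
Iteration 2:
  p = (12 - (3)·-0.700 - (2)·-1.400 - (-4)·0.385) / (12) = 1.537
  q = (7 - (3)·1.000 - (1)·-1.400 - (4)·0.385) / (-10) = -0.386
  r = (-7 - (1)·1.000 - (1)·-0.700 - (1)·0.385) / (5) = -1.537
  s = (5 - (-3)·1.000 - (3)·-0.700 - (4)·-1.400) / (13) = 1.208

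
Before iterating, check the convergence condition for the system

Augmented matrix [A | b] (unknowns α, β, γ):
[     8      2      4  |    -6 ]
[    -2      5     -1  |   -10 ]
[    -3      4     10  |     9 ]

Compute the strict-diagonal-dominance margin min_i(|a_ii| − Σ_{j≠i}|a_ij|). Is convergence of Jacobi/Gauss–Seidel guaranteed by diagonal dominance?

2

row 1: |8| − (2+4) = 2
row 2: |5| − (2+1) = 2
row 3: |10| − (3+4) = 3
minimum over rows = 2 → strictly diagonally dominant (convergence guaranteed)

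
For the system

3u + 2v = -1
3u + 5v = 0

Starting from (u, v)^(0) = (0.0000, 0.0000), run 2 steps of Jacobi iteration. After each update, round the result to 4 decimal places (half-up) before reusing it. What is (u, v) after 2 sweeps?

(-0.3333, 0.2000)

Iteration 1:
  u = (-1 - (2)·0.0000) / (3) = -0.3333
  v = (0 - (3)·0.0000) / (5) = 0.0000
Iteration 2:
  u = (-1 - (2)·0.0000) / (3) = -0.3333
  v = (0 - (3)·-0.3333) / (5) = 0.2000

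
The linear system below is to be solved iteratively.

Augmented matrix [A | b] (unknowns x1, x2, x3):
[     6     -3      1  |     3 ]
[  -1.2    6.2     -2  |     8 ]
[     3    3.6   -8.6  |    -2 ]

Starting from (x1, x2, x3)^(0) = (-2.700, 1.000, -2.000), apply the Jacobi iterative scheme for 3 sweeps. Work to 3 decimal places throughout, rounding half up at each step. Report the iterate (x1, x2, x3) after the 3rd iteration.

Iteration 1:
  x1 = (3 - (-3)·1.000 - (1)·-2.000) / (6) = 1.333
  x2 = (8 - (-1.2)·-2.700 - (-2)·-2.000) / (6.2) = 0.123
  x3 = (-2 - (3)·-2.700 - (3.6)·1.000) / (-8.6) = -0.291
Iteration 2:
  x1 = (3 - (-3)·0.123 - (1)·-0.291) / (6) = 0.610
  x2 = (8 - (-1.2)·1.333 - (-2)·-0.291) / (6.2) = 1.454
  x3 = (-2 - (3)·1.333 - (3.6)·0.123) / (-8.6) = 0.749
Iteration 3:
  x1 = (3 - (-3)·1.454 - (1)·0.749) / (6) = 1.102
  x2 = (8 - (-1.2)·0.610 - (-2)·0.749) / (6.2) = 1.650
  x3 = (-2 - (3)·0.610 - (3.6)·1.454) / (-8.6) = 1.054

(1.102, 1.650, 1.054)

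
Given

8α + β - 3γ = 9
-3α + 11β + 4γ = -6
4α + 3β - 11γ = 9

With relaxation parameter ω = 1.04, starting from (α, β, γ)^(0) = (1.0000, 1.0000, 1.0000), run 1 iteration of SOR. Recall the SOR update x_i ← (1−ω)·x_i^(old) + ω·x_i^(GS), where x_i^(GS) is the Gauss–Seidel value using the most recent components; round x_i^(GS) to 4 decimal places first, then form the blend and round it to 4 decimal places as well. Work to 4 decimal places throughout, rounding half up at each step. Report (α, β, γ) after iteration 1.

Iteration 1:
  α: GS value = (9 - (1)·1.0000 - (-3)·1.0000) / (8) = 1.3750;  α ← (1−ω)·1.0000 + ω·1.3750 = 1.3900
  β: GS value = (-6 - (-3)·1.3900 - (4)·1.0000) / (11) = -0.5300;  β ← (1−ω)·1.0000 + ω·-0.5300 = -0.5912
  γ: GS value = (9 - (4)·1.3900 - (3)·-0.5912) / (-11) = -0.4740;  γ ← (1−ω)·1.0000 + ω·-0.4740 = -0.5330

(1.3900, -0.5912, -0.5330)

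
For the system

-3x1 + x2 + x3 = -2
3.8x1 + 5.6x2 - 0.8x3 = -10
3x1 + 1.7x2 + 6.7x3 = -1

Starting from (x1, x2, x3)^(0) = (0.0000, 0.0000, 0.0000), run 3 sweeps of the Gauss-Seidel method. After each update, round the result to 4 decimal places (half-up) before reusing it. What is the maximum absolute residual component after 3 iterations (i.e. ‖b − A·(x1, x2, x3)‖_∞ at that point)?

Iteration 1:
  x1 = (-2 - (1)·0.0000 - (1)·0.0000) / (-3) = 0.6667
  x2 = (-10 - (3.8)·0.6667 - (-0.8)·0.0000) / (5.6) = -2.2381
  x3 = (-1 - (3)·0.6667 - (1.7)·-2.2381) / (6.7) = 0.1201
Iteration 2:
  x1 = (-2 - (1)·-2.2381 - (1)·0.1201) / (-3) = -0.0393
  x2 = (-10 - (3.8)·-0.0393 - (-0.8)·0.1201) / (5.6) = -1.7419
  x3 = (-1 - (3)·-0.0393 - (1.7)·-1.7419) / (6.7) = 0.3103
Iteration 3:
  x1 = (-2 - (1)·-1.7419 - (1)·0.3103) / (-3) = 0.1895
  x2 = (-10 - (3.8)·0.1895 - (-0.8)·0.3103) / (5.6) = -1.8700
  x3 = (-1 - (3)·0.1895 - (1.7)·-1.8700) / (6.7) = 0.2404
Residual b − A·x = (0.1981, -0.0558, -0.0002); ∞-norm = 0.1981

0.1981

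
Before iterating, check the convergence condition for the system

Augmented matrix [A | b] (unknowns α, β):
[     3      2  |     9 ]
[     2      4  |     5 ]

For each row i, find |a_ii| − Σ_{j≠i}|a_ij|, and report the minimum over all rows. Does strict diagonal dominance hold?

row 1: |3| − (2) = 1
row 2: |4| − (2) = 2
minimum over rows = 1 → strictly diagonally dominant (convergence guaranteed)

1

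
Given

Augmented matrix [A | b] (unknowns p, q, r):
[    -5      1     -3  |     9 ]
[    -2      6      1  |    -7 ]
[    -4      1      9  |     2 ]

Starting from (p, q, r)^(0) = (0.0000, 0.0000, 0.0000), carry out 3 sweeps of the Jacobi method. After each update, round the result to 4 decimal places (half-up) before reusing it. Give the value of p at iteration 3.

Iteration 1:
  p = (9 - (1)·0.0000 - (-3)·0.0000) / (-5) = -1.8000
  q = (-7 - (-2)·0.0000 - (1)·0.0000) / (6) = -1.1667
  r = (2 - (-4)·0.0000 - (1)·0.0000) / (9) = 0.2222
Iteration 2:
  p = (9 - (1)·-1.1667 - (-3)·0.2222) / (-5) = -2.1667
  q = (-7 - (-2)·-1.8000 - (1)·0.2222) / (6) = -1.8037
  r = (2 - (-4)·-1.8000 - (1)·-1.1667) / (9) = -0.4481
Iteration 3:
  p = (9 - (1)·-1.8037 - (-3)·-0.4481) / (-5) = -1.8919
  q = (-7 - (-2)·-2.1667 - (1)·-0.4481) / (6) = -1.8142
  r = (2 - (-4)·-2.1667 - (1)·-1.8037) / (9) = -0.5403

-1.8919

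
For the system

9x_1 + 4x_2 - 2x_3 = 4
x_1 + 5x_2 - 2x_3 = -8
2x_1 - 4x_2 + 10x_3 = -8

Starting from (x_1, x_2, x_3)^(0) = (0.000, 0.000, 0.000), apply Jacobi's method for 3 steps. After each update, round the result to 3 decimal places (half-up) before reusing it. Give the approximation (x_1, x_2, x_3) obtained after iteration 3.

Iteration 1:
  x_1 = (4 - (4)·0.000 - (-2)·0.000) / (9) = 0.444
  x_2 = (-8 - (1)·0.000 - (-2)·0.000) / (5) = -1.600
  x_3 = (-8 - (2)·0.000 - (-4)·0.000) / (10) = -0.800
Iteration 2:
  x_1 = (4 - (4)·-1.600 - (-2)·-0.800) / (9) = 0.978
  x_2 = (-8 - (1)·0.444 - (-2)·-0.800) / (5) = -2.009
  x_3 = (-8 - (2)·0.444 - (-4)·-1.600) / (10) = -1.529
Iteration 3:
  x_1 = (4 - (4)·-2.009 - (-2)·-1.529) / (9) = 0.998
  x_2 = (-8 - (1)·0.978 - (-2)·-1.529) / (5) = -2.407
  x_3 = (-8 - (2)·0.978 - (-4)·-2.009) / (10) = -1.799

(0.998, -2.407, -1.799)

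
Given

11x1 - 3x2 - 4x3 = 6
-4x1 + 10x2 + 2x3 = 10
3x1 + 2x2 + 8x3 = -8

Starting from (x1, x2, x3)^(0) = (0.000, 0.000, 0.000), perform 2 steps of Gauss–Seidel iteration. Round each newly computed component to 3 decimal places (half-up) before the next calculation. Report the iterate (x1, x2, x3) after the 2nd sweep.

Iteration 1:
  x1 = (6 - (-3)·0.000 - (-4)·0.000) / (11) = 0.545
  x2 = (10 - (-4)·0.545 - (2)·0.000) / (10) = 1.218
  x3 = (-8 - (3)·0.545 - (2)·1.218) / (8) = -1.509
Iteration 2:
  x1 = (6 - (-3)·1.218 - (-4)·-1.509) / (11) = 0.329
  x2 = (10 - (-4)·0.329 - (2)·-1.509) / (10) = 1.433
  x3 = (-8 - (3)·0.329 - (2)·1.433) / (8) = -1.482

(0.329, 1.433, -1.482)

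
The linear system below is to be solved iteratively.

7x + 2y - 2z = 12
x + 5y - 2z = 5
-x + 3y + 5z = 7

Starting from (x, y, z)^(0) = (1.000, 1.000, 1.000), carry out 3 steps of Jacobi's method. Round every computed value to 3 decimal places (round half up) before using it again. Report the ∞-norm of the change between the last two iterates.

0.074

Iteration 1:
  x = (12 - (2)·1.000 - (-2)·1.000) / (7) = 1.714
  y = (5 - (1)·1.000 - (-2)·1.000) / (5) = 1.200
  z = (7 - (-1)·1.000 - (3)·1.000) / (5) = 1.000
Iteration 2:
  x = (12 - (2)·1.200 - (-2)·1.000) / (7) = 1.657
  y = (5 - (1)·1.714 - (-2)·1.000) / (5) = 1.057
  z = (7 - (-1)·1.714 - (3)·1.200) / (5) = 1.023
Iteration 3:
  x = (12 - (2)·1.057 - (-2)·1.023) / (7) = 1.705
  y = (5 - (1)·1.657 - (-2)·1.023) / (5) = 1.078
  z = (7 - (-1)·1.657 - (3)·1.057) / (5) = 1.097
Change: (0.048, 0.021, 0.074) → max |·| = 0.074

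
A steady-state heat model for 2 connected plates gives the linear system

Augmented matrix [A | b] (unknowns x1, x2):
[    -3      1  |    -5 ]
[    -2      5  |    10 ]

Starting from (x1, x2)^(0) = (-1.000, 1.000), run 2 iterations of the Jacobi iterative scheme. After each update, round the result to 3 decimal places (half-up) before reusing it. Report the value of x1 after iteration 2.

2.200

Iteration 1:
  x1 = (-5 - (1)·1.000) / (-3) = 2.000
  x2 = (10 - (-2)·-1.000) / (5) = 1.600
Iteration 2:
  x1 = (-5 - (1)·1.600) / (-3) = 2.200
  x2 = (10 - (-2)·2.000) / (5) = 2.800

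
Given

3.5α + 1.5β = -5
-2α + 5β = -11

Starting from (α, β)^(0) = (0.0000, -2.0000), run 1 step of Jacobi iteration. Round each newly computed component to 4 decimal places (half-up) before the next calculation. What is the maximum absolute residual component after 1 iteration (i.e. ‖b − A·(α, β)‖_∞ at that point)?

1.1428

Iteration 1:
  α = (-5 - (1.5)·-2.0000) / (3.5) = -0.5714
  β = (-11 - (-2)·0.0000) / (5) = -2.2000
Residual b − A·x = (0.2999, -1.1428); ∞-norm = 1.1428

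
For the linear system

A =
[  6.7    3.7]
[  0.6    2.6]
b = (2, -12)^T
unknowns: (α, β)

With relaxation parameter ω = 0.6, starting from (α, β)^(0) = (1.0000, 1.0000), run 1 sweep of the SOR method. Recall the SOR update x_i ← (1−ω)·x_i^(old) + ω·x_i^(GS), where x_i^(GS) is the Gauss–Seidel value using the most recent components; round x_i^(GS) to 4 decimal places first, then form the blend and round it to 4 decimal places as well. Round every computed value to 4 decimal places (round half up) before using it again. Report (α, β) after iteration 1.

Iteration 1:
  α: GS value = (2 - (3.7)·1.0000) / (6.7) = -0.2537;  α ← (1−ω)·1.0000 + ω·-0.2537 = 0.2478
  β: GS value = (-12 - (0.6)·0.2478) / (2.6) = -4.6726;  β ← (1−ω)·1.0000 + ω·-4.6726 = -2.4036

(0.2478, -2.4036)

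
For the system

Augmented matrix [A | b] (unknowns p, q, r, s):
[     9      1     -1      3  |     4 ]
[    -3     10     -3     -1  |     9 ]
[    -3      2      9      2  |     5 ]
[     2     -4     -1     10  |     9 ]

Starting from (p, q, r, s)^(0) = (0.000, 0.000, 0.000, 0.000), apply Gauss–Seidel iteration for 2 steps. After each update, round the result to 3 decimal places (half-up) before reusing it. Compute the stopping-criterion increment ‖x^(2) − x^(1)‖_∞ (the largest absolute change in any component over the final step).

0.486

Iteration 1:
  p = (4 - (1)·0.000 - (-1)·0.000 - (3)·0.000) / (9) = 0.444
  q = (9 - (-3)·0.444 - (-3)·0.000 - (-1)·0.000) / (10) = 1.033
  r = (5 - (-3)·0.444 - (2)·1.033 - (2)·0.000) / (9) = 0.474
  s = (9 - (2)·0.444 - (-4)·1.033 - (-1)·0.474) / (10) = 1.272
Iteration 2:
  p = (4 - (1)·1.033 - (-1)·0.474 - (3)·1.272) / (9) = -0.042
  q = (9 - (-3)·-0.042 - (-3)·0.474 - (-1)·1.272) / (10) = 1.157
  r = (5 - (-3)·-0.042 - (2)·1.157 - (2)·1.272) / (9) = 0.002
  s = (9 - (2)·-0.042 - (-4)·1.157 - (-1)·0.002) / (10) = 1.371
Change: (-0.486, 0.124, -0.472, 0.099) → max |·| = 0.486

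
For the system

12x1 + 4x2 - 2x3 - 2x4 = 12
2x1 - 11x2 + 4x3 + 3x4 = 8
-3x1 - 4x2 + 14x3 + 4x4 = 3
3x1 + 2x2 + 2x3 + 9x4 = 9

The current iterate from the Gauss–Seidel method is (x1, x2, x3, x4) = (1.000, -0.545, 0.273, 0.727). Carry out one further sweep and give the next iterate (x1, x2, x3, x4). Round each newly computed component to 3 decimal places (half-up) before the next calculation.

One sweep:
  x1 = (12 - (4)·-0.545 - (-2)·0.273 - (-2)·0.727) / (12) = 1.348
  x2 = (8 - (2)·1.348 - (4)·0.273 - (3)·0.727) / (-11) = -0.185
  x3 = (3 - (-3)·1.348 - (-4)·-0.185 - (4)·0.727) / (14) = 0.243
  x4 = (9 - (3)·1.348 - (2)·-0.185 - (2)·0.243) / (9) = 0.538

(1.348, -0.185, 0.243, 0.538)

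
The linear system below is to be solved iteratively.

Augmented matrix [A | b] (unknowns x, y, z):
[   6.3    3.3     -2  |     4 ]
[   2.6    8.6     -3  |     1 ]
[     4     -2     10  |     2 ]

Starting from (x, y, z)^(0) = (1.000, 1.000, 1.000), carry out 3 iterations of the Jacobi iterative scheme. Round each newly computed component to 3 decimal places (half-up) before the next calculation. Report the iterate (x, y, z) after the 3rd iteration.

Iteration 1:
  x = (4 - (3.3)·1.000 - (-2)·1.000) / (6.3) = 0.429
  y = (1 - (2.6)·1.000 - (-3)·1.000) / (8.6) = 0.163
  z = (2 - (4)·1.000 - (-2)·1.000) / (10) = 0.000
Iteration 2:
  x = (4 - (3.3)·0.163 - (-2)·0.000) / (6.3) = 0.550
  y = (1 - (2.6)·0.429 - (-3)·0.000) / (8.6) = -0.013
  z = (2 - (4)·0.429 - (-2)·0.163) / (10) = 0.061
Iteration 3:
  x = (4 - (3.3)·-0.013 - (-2)·0.061) / (6.3) = 0.661
  y = (1 - (2.6)·0.550 - (-3)·0.061) / (8.6) = -0.029
  z = (2 - (4)·0.550 - (-2)·-0.013) / (10) = -0.023

(0.661, -0.029, -0.023)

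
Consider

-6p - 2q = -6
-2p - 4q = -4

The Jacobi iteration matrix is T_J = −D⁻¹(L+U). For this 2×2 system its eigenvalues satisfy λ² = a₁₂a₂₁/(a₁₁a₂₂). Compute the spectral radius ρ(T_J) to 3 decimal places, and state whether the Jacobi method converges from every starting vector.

a₁₂a₂₁/(a₁₁a₂₂) = (-2)·(-2) / ((-6)·(-4)) = 0.166667
ρ = √|0.166667| = √0.166667 = 0.408
ρ < 1, so Jacobi converges

0.408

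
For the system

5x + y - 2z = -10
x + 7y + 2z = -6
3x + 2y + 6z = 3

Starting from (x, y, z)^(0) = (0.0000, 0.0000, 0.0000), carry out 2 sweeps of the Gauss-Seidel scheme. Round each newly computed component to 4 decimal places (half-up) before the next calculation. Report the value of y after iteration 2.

-1.1674

Iteration 1:
  x = (-10 - (1)·0.0000 - (-2)·0.0000) / (5) = -2.0000
  y = (-6 - (1)·-2.0000 - (2)·0.0000) / (7) = -0.5714
  z = (3 - (3)·-2.0000 - (2)·-0.5714) / (6) = 1.6905
Iteration 2:
  x = (-10 - (1)·-0.5714 - (-2)·1.6905) / (5) = -1.2095
  y = (-6 - (1)·-1.2095 - (2)·1.6905) / (7) = -1.1674
  z = (3 - (3)·-1.2095 - (2)·-1.1674) / (6) = 1.4939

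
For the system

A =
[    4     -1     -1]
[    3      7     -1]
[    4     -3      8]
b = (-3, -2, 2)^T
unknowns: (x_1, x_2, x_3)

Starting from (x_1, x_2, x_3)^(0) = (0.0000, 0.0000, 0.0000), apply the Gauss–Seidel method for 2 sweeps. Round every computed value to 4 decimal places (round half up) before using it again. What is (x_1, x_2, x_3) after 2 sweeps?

(-0.5815, 0.0547, 0.5613)

Iteration 1:
  x_1 = (-3 - (-1)·0.0000 - (-1)·0.0000) / (4) = -0.7500
  x_2 = (-2 - (3)·-0.7500 - (-1)·0.0000) / (7) = 0.0357
  x_3 = (2 - (4)·-0.7500 - (-3)·0.0357) / (8) = 0.6384
Iteration 2:
  x_1 = (-3 - (-1)·0.0357 - (-1)·0.6384) / (4) = -0.5815
  x_2 = (-2 - (3)·-0.5815 - (-1)·0.6384) / (7) = 0.0547
  x_3 = (2 - (4)·-0.5815 - (-3)·0.0547) / (8) = 0.5613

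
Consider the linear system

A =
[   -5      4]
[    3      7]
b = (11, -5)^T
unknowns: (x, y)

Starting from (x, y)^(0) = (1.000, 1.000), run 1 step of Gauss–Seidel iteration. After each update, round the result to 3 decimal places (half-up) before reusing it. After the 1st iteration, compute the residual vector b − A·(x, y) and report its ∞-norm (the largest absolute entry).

Iteration 1:
  x = (11 - (4)·1.000) / (-5) = -1.400
  y = (-5 - (3)·-1.400) / (7) = -0.114
Residual b − A·x = (4.456, -0.002); ∞-norm = 4.456

4.456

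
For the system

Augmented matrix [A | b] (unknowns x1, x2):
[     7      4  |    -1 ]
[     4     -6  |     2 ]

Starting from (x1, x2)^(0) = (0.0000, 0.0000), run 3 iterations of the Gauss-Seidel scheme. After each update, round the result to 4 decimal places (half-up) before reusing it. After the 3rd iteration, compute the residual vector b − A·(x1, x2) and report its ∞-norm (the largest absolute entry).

0.2491

Iteration 1:
  x1 = (-1 - (4)·0.0000) / (7) = -0.1429
  x2 = (2 - (4)·-0.1429) / (-6) = -0.4286
Iteration 2:
  x1 = (-1 - (4)·-0.4286) / (7) = 0.1021
  x2 = (2 - (4)·0.1021) / (-6) = -0.2653
Iteration 3:
  x1 = (-1 - (4)·-0.2653) / (7) = 0.0087
  x2 = (2 - (4)·0.0087) / (-6) = -0.3275
Residual b − A·x = (0.2491, 0.0002); ∞-norm = 0.2491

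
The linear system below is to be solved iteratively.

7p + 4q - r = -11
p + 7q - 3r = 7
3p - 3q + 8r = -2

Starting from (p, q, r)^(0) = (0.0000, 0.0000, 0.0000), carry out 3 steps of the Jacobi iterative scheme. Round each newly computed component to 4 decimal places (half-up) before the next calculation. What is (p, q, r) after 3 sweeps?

Iteration 1:
  p = (-11 - (4)·0.0000 - (-1)·0.0000) / (7) = -1.5714
  q = (7 - (1)·0.0000 - (-3)·0.0000) / (7) = 1.0000
  r = (-2 - (3)·0.0000 - (-3)·0.0000) / (8) = -0.2500
Iteration 2:
  p = (-11 - (4)·1.0000 - (-1)·-0.2500) / (7) = -2.1786
  q = (7 - (1)·-1.5714 - (-3)·-0.2500) / (7) = 1.1173
  r = (-2 - (3)·-1.5714 - (-3)·1.0000) / (8) = 0.7143
Iteration 3:
  p = (-11 - (4)·1.1173 - (-1)·0.7143) / (7) = -2.1078
  q = (7 - (1)·-2.1786 - (-3)·0.7143) / (7) = 1.6174
  r = (-2 - (3)·-2.1786 - (-3)·1.1173) / (8) = 0.9860

(-2.1078, 1.6174, 0.9860)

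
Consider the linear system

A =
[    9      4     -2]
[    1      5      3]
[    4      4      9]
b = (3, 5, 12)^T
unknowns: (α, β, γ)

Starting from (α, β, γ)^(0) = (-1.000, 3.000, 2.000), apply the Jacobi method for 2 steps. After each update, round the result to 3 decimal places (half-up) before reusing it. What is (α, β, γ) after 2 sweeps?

(0.432, 0.845, 1.580)

Iteration 1:
  α = (3 - (4)·3.000 - (-2)·2.000) / (9) = -0.556
  β = (5 - (1)·-1.000 - (3)·2.000) / (5) = 0.000
  γ = (12 - (4)·-1.000 - (4)·3.000) / (9) = 0.444
Iteration 2:
  α = (3 - (4)·0.000 - (-2)·0.444) / (9) = 0.432
  β = (5 - (1)·-0.556 - (3)·0.444) / (5) = 0.845
  γ = (12 - (4)·-0.556 - (4)·0.000) / (9) = 1.580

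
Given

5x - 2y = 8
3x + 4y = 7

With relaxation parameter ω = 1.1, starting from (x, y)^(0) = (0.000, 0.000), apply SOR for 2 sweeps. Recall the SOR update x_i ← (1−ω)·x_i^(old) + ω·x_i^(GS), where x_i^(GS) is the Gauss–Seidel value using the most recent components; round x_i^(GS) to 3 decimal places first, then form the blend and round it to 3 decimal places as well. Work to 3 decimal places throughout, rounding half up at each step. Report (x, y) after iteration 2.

(1.792, 0.399)

Iteration 1:
  x: GS value = (8 - (-2)·0.000) / (5) = 1.600;  x ← (1−ω)·0.000 + ω·1.600 = 1.760
  y: GS value = (7 - (3)·1.760) / (4) = 0.430;  y ← (1−ω)·0.000 + ω·0.430 = 0.473
Iteration 2:
  x: GS value = (8 - (-2)·0.473) / (5) = 1.789;  x ← (1−ω)·1.760 + ω·1.789 = 1.792
  y: GS value = (7 - (3)·1.792) / (4) = 0.406;  y ← (1−ω)·0.473 + ω·0.406 = 0.399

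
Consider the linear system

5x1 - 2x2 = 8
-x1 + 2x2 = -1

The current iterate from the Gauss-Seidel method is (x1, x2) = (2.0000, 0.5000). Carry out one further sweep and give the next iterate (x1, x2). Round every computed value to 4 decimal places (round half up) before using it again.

One sweep:
  x1 = (8 - (-2)·0.5000) / (5) = 1.8000
  x2 = (-1 - (-1)·1.8000) / (2) = 0.4000

(1.8000, 0.4000)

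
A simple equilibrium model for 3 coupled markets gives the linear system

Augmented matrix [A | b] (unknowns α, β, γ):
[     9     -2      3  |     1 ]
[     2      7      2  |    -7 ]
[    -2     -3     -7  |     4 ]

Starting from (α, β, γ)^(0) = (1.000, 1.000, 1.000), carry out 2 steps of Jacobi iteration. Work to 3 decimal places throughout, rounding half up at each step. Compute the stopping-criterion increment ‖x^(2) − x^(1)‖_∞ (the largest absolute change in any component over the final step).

1.388

Iteration 1:
  α = (1 - (-2)·1.000 - (3)·1.000) / (9) = 0.000
  β = (-7 - (2)·1.000 - (2)·1.000) / (7) = -1.571
  γ = (4 - (-2)·1.000 - (-3)·1.000) / (-7) = -1.286
Iteration 2:
  α = (1 - (-2)·-1.571 - (3)·-1.286) / (9) = 0.191
  β = (-7 - (2)·0.000 - (2)·-1.286) / (7) = -0.633
  γ = (4 - (-2)·0.000 - (-3)·-1.571) / (-7) = 0.102
Change: (0.191, 0.938, 1.388) → max |·| = 1.388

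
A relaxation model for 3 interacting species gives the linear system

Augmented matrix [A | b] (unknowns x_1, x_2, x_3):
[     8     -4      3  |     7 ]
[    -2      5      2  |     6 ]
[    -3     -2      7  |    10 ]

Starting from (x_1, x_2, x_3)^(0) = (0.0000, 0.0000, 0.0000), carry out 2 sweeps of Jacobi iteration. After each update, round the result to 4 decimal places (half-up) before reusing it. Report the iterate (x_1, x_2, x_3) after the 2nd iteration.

(0.9393, 0.9786, 2.1464)

Iteration 1:
  x_1 = (7 - (-4)·0.0000 - (3)·0.0000) / (8) = 0.8750
  x_2 = (6 - (-2)·0.0000 - (2)·0.0000) / (5) = 1.2000
  x_3 = (10 - (-3)·0.0000 - (-2)·0.0000) / (7) = 1.4286
Iteration 2:
  x_1 = (7 - (-4)·1.2000 - (3)·1.4286) / (8) = 0.9393
  x_2 = (6 - (-2)·0.8750 - (2)·1.4286) / (5) = 0.9786
  x_3 = (10 - (-3)·0.8750 - (-2)·1.2000) / (7) = 2.1464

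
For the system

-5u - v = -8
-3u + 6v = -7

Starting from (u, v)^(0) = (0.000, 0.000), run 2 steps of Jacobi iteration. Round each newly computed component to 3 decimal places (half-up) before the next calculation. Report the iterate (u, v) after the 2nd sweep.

(1.833, -0.367)

Iteration 1:
  u = (-8 - (-1)·0.000) / (-5) = 1.600
  v = (-7 - (-3)·0.000) / (6) = -1.167
Iteration 2:
  u = (-8 - (-1)·-1.167) / (-5) = 1.833
  v = (-7 - (-3)·1.600) / (6) = -0.367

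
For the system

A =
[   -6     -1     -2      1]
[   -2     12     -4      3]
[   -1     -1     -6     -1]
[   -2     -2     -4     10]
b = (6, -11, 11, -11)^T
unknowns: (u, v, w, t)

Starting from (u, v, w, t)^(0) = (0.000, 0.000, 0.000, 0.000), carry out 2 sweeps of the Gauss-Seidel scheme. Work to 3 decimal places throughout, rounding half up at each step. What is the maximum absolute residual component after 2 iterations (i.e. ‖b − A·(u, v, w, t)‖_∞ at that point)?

Iteration 1:
  u = (6 - (-1)·0.000 - (-2)·0.000 - (1)·0.000) / (-6) = -1.000
  v = (-11 - (-2)·-1.000 - (-4)·0.000 - (3)·0.000) / (12) = -1.083
  w = (11 - (-1)·-1.000 - (-1)·-1.083 - (-1)·0.000) / (-6) = -1.486
  t = (-11 - (-2)·-1.000 - (-2)·-1.083 - (-4)·-1.486) / (10) = -2.111
Iteration 2:
  u = (6 - (-1)·-1.083 - (-2)·-1.486 - (1)·-2.111) / (-6) = -0.676
  v = (-11 - (-2)·-0.676 - (-4)·-1.486 - (3)·-2.111) / (12) = -0.997
  w = (11 - (-1)·-0.676 - (-1)·-0.997 - (-1)·-2.111) / (-6) = -1.203
  t = (-11 - (-2)·-0.676 - (-2)·-0.997 - (-4)·-1.203) / (10) = -1.916
Residual b − A·x = (0.457, 0.548, 0.193, 0.002); ∞-norm = 0.548

0.548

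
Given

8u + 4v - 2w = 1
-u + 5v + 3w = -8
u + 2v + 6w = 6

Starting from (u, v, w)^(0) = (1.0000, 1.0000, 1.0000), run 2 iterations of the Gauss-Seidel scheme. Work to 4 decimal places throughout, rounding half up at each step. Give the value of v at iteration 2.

-2.3219

Iteration 1:
  u = (1 - (4)·1.0000 - (-2)·1.0000) / (8) = -0.1250
  v = (-8 - (-1)·-0.1250 - (3)·1.0000) / (5) = -2.2250
  w = (6 - (1)·-0.1250 - (2)·-2.2250) / (6) = 1.7625
Iteration 2:
  u = (1 - (4)·-2.2250 - (-2)·1.7625) / (8) = 1.6781
  v = (-8 - (-1)·1.6781 - (3)·1.7625) / (5) = -2.3219
  w = (6 - (1)·1.6781 - (2)·-2.3219) / (6) = 1.4943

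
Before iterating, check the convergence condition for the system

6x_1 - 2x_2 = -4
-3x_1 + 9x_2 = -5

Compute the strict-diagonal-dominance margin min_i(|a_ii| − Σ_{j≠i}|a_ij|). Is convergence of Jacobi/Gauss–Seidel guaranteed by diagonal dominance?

row 1: |6| − (2) = 4
row 2: |9| − (3) = 6
minimum over rows = 4 → strictly diagonally dominant (convergence guaranteed)

4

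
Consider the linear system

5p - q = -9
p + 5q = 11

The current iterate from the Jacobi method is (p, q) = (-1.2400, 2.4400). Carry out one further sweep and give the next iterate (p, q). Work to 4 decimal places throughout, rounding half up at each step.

(-1.3120, 2.4480)

One sweep:
  p = (-9 - (-1)·2.4400) / (5) = -1.3120
  q = (11 - (1)·-1.2400) / (5) = 2.4480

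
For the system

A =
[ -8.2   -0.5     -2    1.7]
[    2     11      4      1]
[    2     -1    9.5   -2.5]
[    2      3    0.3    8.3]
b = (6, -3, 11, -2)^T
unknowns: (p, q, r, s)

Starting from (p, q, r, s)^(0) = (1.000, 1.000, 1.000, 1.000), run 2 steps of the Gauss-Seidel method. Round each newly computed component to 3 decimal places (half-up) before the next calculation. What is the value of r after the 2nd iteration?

Iteration 1:
  p = (6 - (-0.5)·1.000 - (-2)·1.000 - (1.7)·1.000) / (-8.2) = -0.829
  q = (-3 - (2)·-0.829 - (4)·1.000 - (1)·1.000) / (11) = -0.577
  r = (11 - (2)·-0.829 - (-1)·-0.577 - (-2.5)·1.000) / (9.5) = 1.535
  s = (-2 - (2)·-0.829 - (3)·-0.577 - (0.3)·1.535) / (8.3) = 0.112
Iteration 2:
  p = (6 - (-0.5)·-0.577 - (-2)·1.535 - (1.7)·0.112) / (-8.2) = -1.048
  q = (-3 - (2)·-1.048 - (4)·1.535 - (1)·0.112) / (11) = -0.651
  r = (11 - (2)·-1.048 - (-1)·-0.651 - (-2.5)·0.112) / (9.5) = 1.339
  s = (-2 - (2)·-1.048 - (3)·-0.651 - (0.3)·1.339) / (8.3) = 0.198

1.339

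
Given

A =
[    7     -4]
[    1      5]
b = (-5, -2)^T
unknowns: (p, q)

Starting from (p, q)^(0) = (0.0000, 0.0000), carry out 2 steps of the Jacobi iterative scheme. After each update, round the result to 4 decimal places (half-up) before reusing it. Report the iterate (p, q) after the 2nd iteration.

(-0.9429, -0.2571)

Iteration 1:
  p = (-5 - (-4)·0.0000) / (7) = -0.7143
  q = (-2 - (1)·0.0000) / (5) = -0.4000
Iteration 2:
  p = (-5 - (-4)·-0.4000) / (7) = -0.9429
  q = (-2 - (1)·-0.7143) / (5) = -0.2571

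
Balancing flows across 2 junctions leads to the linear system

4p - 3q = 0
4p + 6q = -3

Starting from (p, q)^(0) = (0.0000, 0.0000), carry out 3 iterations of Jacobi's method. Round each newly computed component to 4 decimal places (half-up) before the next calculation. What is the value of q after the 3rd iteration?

Iteration 1:
  p = (0 - (-3)·0.0000) / (4) = 0.0000
  q = (-3 - (4)·0.0000) / (6) = -0.5000
Iteration 2:
  p = (0 - (-3)·-0.5000) / (4) = -0.3750
  q = (-3 - (4)·0.0000) / (6) = -0.5000
Iteration 3:
  p = (0 - (-3)·-0.5000) / (4) = -0.3750
  q = (-3 - (4)·-0.3750) / (6) = -0.2500

-0.2500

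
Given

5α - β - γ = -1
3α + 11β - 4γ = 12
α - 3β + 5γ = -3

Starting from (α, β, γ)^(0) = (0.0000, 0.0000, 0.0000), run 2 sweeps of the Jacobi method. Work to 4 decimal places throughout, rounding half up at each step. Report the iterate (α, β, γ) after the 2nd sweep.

(-0.1018, 0.9273, 0.0945)

Iteration 1:
  α = (-1 - (-1)·0.0000 - (-1)·0.0000) / (5) = -0.2000
  β = (12 - (3)·0.0000 - (-4)·0.0000) / (11) = 1.0909
  γ = (-3 - (1)·0.0000 - (-3)·0.0000) / (5) = -0.6000
Iteration 2:
  α = (-1 - (-1)·1.0909 - (-1)·-0.6000) / (5) = -0.1018
  β = (12 - (3)·-0.2000 - (-4)·-0.6000) / (11) = 0.9273
  γ = (-3 - (1)·-0.2000 - (-3)·1.0909) / (5) = 0.0945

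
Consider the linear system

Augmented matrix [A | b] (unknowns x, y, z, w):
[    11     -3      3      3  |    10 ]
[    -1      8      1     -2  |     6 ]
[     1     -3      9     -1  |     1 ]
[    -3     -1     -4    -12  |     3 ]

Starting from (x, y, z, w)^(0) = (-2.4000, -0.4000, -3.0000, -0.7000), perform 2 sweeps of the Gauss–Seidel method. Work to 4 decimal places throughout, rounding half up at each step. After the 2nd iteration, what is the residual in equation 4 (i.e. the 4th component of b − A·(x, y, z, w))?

-0.0002

Iteration 1:
  x = (10 - (-3)·-0.4000 - (3)·-3.0000 - (3)·-0.7000) / (11) = 1.8091
  y = (6 - (-1)·1.8091 - (1)·-3.0000 - (-2)·-0.7000) / (8) = 1.1761
  z = (1 - (1)·1.8091 - (-3)·1.1761 - (-1)·-0.7000) / (9) = 0.2244
  w = (3 - (-3)·1.8091 - (-1)·1.1761 - (-4)·0.2244) / (-12) = -0.8751
Iteration 2:
  x = (10 - (-3)·1.1761 - (3)·0.2244 - (3)·-0.8751) / (11) = 1.4073
  y = (6 - (-1)·1.4073 - (1)·0.2244 - (-2)·-0.8751) / (8) = 0.6791
  z = (1 - (1)·1.4073 - (-3)·0.6791 - (-1)·-0.8751) / (9) = 0.0839
  w = (3 - (-3)·1.4073 - (-1)·0.6791 - (-4)·0.0839) / (-12) = -0.6864
Residual b − A·x = (-1.6355, 0.5178, 0.1885, -0.0002)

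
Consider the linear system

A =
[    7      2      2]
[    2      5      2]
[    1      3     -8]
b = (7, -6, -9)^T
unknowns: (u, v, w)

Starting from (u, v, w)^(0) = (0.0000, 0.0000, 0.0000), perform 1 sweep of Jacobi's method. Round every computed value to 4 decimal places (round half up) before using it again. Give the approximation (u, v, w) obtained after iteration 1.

(1.0000, -1.2000, 1.1250)

Iteration 1:
  u = (7 - (2)·0.0000 - (2)·0.0000) / (7) = 1.0000
  v = (-6 - (2)·0.0000 - (2)·0.0000) / (5) = -1.2000
  w = (-9 - (1)·0.0000 - (3)·0.0000) / (-8) = 1.1250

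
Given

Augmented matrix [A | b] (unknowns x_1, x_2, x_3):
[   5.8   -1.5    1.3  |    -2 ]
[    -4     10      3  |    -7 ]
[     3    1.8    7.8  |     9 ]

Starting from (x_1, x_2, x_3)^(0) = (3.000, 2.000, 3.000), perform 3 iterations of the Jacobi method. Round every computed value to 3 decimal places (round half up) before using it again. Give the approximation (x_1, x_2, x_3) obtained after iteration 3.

Iteration 1:
  x_1 = (-2 - (-1.5)·2.000 - (1.3)·3.000) / (5.8) = -0.500
  x_2 = (-7 - (-4)·3.000 - (3)·3.000) / (10) = -0.400
  x_3 = (9 - (3)·3.000 - (1.8)·2.000) / (7.8) = -0.462
Iteration 2:
  x_1 = (-2 - (-1.5)·-0.400 - (1.3)·-0.462) / (5.8) = -0.345
  x_2 = (-7 - (-4)·-0.500 - (3)·-0.462) / (10) = -0.761
  x_3 = (9 - (3)·-0.500 - (1.8)·-0.400) / (7.8) = 1.438
Iteration 3:
  x_1 = (-2 - (-1.5)·-0.761 - (1.3)·1.438) / (5.8) = -0.864
  x_2 = (-7 - (-4)·-0.345 - (3)·1.438) / (10) = -1.269
  x_3 = (9 - (3)·-0.345 - (1.8)·-0.761) / (7.8) = 1.462

(-0.864, -1.269, 1.462)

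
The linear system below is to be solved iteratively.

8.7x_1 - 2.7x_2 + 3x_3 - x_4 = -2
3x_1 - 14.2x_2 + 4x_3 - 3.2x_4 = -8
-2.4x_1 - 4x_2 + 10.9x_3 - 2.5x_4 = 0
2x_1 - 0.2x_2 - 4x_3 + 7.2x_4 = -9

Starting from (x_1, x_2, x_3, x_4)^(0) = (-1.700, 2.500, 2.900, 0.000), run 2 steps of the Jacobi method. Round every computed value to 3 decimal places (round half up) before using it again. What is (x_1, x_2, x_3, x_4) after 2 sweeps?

Iteration 1:
  x_1 = (-2 - (-2.7)·2.500 - (3)·2.900 - (-1)·0.000) / (8.7) = -0.454
  x_2 = (-8 - (3)·-1.700 - (4)·2.900 - (-3.2)·0.000) / (-14.2) = 1.021
  x_3 = (0 - (-2.4)·-1.700 - (-4)·2.500 - (-2.5)·0.000) / (10.9) = 0.543
  x_4 = (-9 - (2)·-1.700 - (-0.2)·2.500 - (-4)·2.900) / (7.2) = 0.903
Iteration 2:
  x_1 = (-2 - (-2.7)·1.021 - (3)·0.543 - (-1)·0.903) / (8.7) = 0.004
  x_2 = (-8 - (3)·-0.454 - (4)·0.543 - (-3.2)·0.903) / (-14.2) = 0.417
  x_3 = (0 - (-2.4)·-0.454 - (-4)·1.021 - (-2.5)·0.903) / (10.9) = 0.482
  x_4 = (-9 - (2)·-0.454 - (-0.2)·1.021 - (-4)·0.543) / (7.2) = -0.794

(0.004, 0.417, 0.482, -0.794)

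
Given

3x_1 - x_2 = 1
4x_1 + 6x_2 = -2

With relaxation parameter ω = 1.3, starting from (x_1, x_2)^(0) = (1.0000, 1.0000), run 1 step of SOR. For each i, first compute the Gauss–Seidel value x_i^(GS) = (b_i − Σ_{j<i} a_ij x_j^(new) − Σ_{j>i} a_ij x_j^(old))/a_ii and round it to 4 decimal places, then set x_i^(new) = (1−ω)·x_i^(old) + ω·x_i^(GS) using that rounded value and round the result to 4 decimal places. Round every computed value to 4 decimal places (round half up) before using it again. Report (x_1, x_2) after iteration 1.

(0.5667, -1.2244)

Iteration 1:
  x_1: GS value = (1 - (-1)·1.0000) / (3) = 0.6667;  x_1 ← (1−ω)·1.0000 + ω·0.6667 = 0.5667
  x_2: GS value = (-2 - (4)·0.5667) / (6) = -0.7111;  x_2 ← (1−ω)·1.0000 + ω·-0.7111 = -1.2244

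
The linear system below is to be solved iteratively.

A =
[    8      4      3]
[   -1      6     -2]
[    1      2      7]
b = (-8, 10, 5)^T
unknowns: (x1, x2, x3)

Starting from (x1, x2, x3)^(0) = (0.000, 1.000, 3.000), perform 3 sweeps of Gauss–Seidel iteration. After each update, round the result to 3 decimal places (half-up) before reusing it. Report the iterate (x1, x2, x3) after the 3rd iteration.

(-1.955, 1.551, 0.550)

Iteration 1:
  x1 = (-8 - (4)·1.000 - (3)·3.000) / (8) = -2.625
  x2 = (10 - (-1)·-2.625 - (-2)·3.000) / (6) = 2.229
  x3 = (5 - (1)·-2.625 - (2)·2.229) / (7) = 0.452
Iteration 2:
  x1 = (-8 - (4)·2.229 - (3)·0.452) / (8) = -2.284
  x2 = (10 - (-1)·-2.284 - (-2)·0.452) / (6) = 1.437
  x3 = (5 - (1)·-2.284 - (2)·1.437) / (7) = 0.630
Iteration 3:
  x1 = (-8 - (4)·1.437 - (3)·0.630) / (8) = -1.955
  x2 = (10 - (-1)·-1.955 - (-2)·0.630) / (6) = 1.551
  x3 = (5 - (1)·-1.955 - (2)·1.551) / (7) = 0.550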